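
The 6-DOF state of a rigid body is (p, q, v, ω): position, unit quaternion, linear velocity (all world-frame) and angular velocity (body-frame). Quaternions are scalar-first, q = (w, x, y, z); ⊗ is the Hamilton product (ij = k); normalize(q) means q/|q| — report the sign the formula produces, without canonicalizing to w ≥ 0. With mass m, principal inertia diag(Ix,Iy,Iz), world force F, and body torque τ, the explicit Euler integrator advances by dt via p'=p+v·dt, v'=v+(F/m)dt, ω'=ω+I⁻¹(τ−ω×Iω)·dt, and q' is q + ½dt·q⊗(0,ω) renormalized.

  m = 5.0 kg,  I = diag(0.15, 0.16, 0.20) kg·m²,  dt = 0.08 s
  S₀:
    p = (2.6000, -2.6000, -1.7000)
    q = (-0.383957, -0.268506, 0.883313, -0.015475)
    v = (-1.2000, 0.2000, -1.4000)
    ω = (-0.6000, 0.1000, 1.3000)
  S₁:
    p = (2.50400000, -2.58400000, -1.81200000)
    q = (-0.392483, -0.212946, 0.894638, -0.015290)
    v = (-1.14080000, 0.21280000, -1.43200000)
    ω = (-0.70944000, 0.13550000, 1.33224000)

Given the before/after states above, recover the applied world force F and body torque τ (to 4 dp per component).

F = (3.7000, 0.8000, -2.0000)
τ = (-0.2000, 0.1100, 0.0800)

velocity change Δv = (0.05920000, 0.01280000, -0.03200000)
m·(v₁−v₀)/dt = (3.7000, 0.8000, -2.0000)
rate change Δω = (-0.10944000, 0.03550000, 0.03224000)
precession coupling = (0.0052, 0.0390, -0.0006)
I·α + gyro = (-0.2000, 0.1100, 0.0800)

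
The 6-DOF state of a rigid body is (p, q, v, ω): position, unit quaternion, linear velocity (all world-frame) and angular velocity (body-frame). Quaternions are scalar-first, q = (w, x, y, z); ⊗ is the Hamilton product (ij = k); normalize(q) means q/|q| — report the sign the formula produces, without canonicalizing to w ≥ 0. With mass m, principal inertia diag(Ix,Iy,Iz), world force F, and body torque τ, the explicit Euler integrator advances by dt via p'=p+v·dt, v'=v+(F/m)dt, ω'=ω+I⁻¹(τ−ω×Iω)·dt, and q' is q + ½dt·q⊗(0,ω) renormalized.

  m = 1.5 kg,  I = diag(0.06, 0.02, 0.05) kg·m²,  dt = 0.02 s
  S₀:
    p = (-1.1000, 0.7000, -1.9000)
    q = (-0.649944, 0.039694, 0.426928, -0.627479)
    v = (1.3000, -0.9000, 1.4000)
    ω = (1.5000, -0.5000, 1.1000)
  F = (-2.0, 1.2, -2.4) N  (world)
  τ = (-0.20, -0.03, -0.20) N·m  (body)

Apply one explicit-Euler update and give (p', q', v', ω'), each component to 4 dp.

p' = (-1.0740, 0.6820, -1.8720)
q' = (-0.6414, 0.0315, 0.4203, -0.6411)
v' = (1.2733, -0.8840, 1.3680)
ω' = (1.4388, -0.5465, 1.0080)

linear accel F/m = (-1.3333, 0.8000, -1.6000)
p + v·dt = (-1.0740, 0.6820, -1.8720)
v' = v + a·dt = (1.2733, -0.8840, 1.3680)
angular accel α = (-3.0583, -2.3250, -4.6000)
new body rate ω' = (1.4388, -0.5465, 1.0080)
Hamilton product q⊗(0,ω) = (0.8441499, -0.8190347, -0.6599099, -1.3751774)
updated quaternion q' = (-0.6414, 0.0315, 0.4203, -0.6411)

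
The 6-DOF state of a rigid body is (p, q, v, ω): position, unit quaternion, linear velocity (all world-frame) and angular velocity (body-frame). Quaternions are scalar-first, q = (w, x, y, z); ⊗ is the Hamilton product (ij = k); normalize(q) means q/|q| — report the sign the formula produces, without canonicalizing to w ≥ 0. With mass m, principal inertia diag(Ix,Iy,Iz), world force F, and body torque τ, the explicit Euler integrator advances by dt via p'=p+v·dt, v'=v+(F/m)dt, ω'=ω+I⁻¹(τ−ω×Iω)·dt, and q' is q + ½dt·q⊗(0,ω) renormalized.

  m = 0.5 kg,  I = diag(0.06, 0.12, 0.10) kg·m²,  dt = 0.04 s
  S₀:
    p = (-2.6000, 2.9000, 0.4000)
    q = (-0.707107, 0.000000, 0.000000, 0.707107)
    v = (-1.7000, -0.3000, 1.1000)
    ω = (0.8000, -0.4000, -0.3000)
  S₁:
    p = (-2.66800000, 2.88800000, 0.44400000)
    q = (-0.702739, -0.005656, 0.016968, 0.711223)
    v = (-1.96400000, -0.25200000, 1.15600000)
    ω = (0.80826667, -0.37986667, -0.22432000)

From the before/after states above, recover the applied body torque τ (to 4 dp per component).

Δω = ω₁−ω₀ = (0.00826667, 0.02013333, 0.07568000)
ω₀×(Iω₀) = (-0.0024, 0.0096, -0.0192)
applied torque τ = (0.0100, 0.0700, 0.1700)

τ = (0.0100, 0.0700, 0.1700)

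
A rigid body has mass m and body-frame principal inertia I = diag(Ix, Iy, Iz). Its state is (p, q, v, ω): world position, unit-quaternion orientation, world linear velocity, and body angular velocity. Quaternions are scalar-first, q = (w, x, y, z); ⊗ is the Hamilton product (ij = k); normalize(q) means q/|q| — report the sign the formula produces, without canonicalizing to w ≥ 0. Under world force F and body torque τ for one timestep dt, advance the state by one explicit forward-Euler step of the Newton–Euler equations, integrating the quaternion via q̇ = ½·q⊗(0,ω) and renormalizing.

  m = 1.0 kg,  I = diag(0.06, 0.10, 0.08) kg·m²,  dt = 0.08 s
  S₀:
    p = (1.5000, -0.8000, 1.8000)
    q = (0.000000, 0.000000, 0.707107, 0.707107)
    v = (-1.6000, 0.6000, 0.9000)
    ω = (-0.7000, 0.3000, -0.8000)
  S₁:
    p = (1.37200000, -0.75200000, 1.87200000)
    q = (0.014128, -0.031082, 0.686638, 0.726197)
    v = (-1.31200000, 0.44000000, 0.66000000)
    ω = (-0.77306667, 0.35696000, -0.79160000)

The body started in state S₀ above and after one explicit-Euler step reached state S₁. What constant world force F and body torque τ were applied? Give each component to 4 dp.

rate change Δω = (-0.07306667, 0.05696000, 0.00840000)
ω₀×(Iω₀) = (0.0048, -0.0112, -0.0084)
I·α + gyro = (-0.0500, 0.0600, 0.0000)
velocity change Δv = (0.28800000, -0.16000000, -0.24000000)
applied force F = (3.6000, -2.0000, -3.0000)

F = (3.6000, -2.0000, -3.0000)
τ = (-0.0500, 0.0600, 0.0000)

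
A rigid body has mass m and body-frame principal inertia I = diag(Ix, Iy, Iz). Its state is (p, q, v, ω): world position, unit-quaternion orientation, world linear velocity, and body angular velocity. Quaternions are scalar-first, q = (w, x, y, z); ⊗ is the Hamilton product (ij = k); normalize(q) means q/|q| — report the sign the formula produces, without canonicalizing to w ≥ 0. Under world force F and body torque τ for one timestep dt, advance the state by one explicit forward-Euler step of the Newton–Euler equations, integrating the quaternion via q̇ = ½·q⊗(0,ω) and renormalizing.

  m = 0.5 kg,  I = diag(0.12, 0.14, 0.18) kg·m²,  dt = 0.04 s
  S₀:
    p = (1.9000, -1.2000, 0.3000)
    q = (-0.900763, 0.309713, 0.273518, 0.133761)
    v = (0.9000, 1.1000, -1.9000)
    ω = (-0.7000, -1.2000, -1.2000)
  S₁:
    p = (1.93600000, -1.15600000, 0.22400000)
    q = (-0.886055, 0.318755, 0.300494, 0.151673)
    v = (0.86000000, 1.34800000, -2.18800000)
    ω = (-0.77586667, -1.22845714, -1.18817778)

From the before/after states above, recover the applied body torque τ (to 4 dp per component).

τ = (-0.1700, -0.1500, 0.0700)

Δω = ω₁−ω₀ = (-0.07586667, -0.02845714, 0.01182222)
gyro term ω₀×Iω₀ = (0.0576, -0.0504, 0.0168)
I·α + gyro = (-0.1700, -0.1500, 0.0700)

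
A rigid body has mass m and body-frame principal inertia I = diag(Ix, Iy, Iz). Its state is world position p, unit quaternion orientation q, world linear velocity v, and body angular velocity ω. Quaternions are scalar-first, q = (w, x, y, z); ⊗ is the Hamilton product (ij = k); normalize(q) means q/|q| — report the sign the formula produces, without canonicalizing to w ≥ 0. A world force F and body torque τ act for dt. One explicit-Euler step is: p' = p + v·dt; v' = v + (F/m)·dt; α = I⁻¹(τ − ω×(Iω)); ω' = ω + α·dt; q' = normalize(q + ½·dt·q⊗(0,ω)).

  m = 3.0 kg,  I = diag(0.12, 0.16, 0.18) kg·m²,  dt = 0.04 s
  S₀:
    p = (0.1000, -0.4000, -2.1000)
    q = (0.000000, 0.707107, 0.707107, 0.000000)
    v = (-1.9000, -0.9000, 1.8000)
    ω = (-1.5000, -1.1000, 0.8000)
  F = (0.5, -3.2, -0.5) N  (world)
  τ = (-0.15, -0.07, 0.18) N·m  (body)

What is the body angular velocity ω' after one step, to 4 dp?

ω' = (-1.5441, -1.1355, 0.8253)

angular accel α = (-1.1033, -0.8875, 0.6333)
ω + α·dt = (-1.5441, -1.1355, 0.8253)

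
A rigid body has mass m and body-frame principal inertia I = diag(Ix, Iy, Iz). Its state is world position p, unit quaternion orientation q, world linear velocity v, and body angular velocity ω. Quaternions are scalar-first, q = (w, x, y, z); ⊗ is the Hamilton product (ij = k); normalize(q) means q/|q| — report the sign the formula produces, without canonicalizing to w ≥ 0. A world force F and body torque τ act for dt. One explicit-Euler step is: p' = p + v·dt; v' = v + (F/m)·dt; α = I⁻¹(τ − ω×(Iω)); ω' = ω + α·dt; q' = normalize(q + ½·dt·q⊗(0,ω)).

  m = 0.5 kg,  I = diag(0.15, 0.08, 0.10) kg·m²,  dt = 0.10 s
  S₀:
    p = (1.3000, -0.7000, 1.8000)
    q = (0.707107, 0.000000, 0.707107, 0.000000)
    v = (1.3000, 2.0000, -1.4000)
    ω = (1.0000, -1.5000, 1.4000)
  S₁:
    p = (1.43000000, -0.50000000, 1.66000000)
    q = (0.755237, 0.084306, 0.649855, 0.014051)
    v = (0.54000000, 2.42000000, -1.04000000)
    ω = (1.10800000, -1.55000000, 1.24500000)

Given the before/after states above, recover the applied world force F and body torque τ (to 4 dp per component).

rate change Δω = (0.10800000, -0.05000000, -0.15500000)
precession coupling = (-0.0420, 0.0700, 0.1050)
I·α + gyro = (0.1200, 0.0300, -0.0500)
v₁ − v₀ = (-0.76000000, 0.42000000, 0.36000000)
applied force F = (-3.8000, 2.1000, 1.8000)

F = (-3.8000, 2.1000, 1.8000)
τ = (0.1200, 0.0300, -0.0500)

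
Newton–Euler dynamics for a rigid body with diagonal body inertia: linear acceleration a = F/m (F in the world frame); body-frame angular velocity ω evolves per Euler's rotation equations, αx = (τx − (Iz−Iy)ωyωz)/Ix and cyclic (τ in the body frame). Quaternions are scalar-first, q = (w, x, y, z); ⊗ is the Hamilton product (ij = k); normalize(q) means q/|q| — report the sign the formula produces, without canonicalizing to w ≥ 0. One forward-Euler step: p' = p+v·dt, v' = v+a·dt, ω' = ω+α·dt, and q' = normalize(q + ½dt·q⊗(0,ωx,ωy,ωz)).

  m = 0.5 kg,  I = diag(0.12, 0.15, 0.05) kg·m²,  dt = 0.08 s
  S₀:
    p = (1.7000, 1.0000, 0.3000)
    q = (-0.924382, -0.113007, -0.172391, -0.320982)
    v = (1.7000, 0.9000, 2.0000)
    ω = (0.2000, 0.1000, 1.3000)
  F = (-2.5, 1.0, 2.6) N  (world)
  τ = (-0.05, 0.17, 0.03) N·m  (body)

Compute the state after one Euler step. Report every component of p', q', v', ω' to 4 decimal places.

p' = (1.8360, 1.0720, 0.4600)
q' = (-0.9048, -0.1279, -0.1725, -0.3676)
v' = (1.3000, 1.0600, 2.4160)
ω' = (0.1753, 0.1810, 1.3470)

p + v·dt = (1.8360, 1.0720, 0.4600)
new velocity v' = (1.3000, 1.0600, 2.4160)
α = I⁻¹(τ − ω×Iω) = (-0.3083, 1.0120, 0.5880)
ω' = ω + α·dt = (0.1753, 0.1810, 1.3470)
Hamilton product q⊗(0,ω) = (0.4571171, -0.3768865, -0.0097255, -1.1785191)
q + ½dt·q⊗(0,ω), renormalized = (-0.9048, -0.1279, -0.1725, -0.3676)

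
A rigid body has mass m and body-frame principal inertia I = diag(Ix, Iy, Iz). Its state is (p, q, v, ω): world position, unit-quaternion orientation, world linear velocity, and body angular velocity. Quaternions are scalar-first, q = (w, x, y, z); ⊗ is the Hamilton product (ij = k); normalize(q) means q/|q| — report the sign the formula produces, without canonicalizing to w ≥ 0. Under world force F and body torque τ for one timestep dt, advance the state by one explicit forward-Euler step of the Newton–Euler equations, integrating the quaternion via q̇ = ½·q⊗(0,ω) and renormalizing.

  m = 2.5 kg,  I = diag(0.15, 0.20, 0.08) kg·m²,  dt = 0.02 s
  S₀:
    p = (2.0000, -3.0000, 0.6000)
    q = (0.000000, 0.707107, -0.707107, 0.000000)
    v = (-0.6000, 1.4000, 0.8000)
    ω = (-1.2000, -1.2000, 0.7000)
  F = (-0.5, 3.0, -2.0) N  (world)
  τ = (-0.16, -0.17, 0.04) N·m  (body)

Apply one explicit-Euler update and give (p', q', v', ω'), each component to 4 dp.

(τ − ω×Iω)/I = (-1.7387, -0.5560, -0.4000)
ω' = ω + α·dt = (-1.2348, -1.2111, 0.6920)
2q̇ = q⊗(0,ω) = (0.0000000, -0.4949749, -0.4949749, -1.6970568)
q + ½dt·q⊗(0,ω), renormalized = (0.0000, 0.7020, -0.7119, -0.0170)
new position p' = (1.9880, -2.9720, 0.6160)
v' = v + a·dt = (-0.6040, 1.4240, 0.7840)

p' = (1.9880, -2.9720, 0.6160)
q' = (0.0000, 0.7020, -0.7119, -0.0170)
v' = (-0.6040, 1.4240, 0.7840)
ω' = (-1.2348, -1.2111, 0.6920)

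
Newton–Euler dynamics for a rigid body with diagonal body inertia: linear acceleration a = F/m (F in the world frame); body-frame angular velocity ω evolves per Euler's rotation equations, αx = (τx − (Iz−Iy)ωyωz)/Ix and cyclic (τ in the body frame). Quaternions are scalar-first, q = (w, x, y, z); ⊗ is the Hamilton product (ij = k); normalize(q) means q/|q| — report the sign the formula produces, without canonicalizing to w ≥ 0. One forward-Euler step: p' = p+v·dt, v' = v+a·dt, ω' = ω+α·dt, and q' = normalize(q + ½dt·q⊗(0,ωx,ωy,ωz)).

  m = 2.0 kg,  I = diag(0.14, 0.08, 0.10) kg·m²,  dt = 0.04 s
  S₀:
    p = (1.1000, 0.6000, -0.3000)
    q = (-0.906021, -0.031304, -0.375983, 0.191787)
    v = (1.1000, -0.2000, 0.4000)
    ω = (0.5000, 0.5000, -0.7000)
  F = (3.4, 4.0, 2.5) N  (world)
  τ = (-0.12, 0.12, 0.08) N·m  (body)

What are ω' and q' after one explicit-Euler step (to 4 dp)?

ω' = (0.4677, 0.5670, -0.6620)
q' = (-0.8991, -0.0370, -0.3835, 0.2079)

angular accel α = (-0.8071, 1.6750, 0.9500)
ω' = ω + α·dt = (0.4677, 0.5670, -0.6620)
q⊗(0,ω) = (0.3378944, -0.2857159, -0.3790298, 0.8065542)
q' = normalize(q + ½dt·q⊗(0,ω)) = (-0.8991, -0.0370, -0.3835, 0.2079)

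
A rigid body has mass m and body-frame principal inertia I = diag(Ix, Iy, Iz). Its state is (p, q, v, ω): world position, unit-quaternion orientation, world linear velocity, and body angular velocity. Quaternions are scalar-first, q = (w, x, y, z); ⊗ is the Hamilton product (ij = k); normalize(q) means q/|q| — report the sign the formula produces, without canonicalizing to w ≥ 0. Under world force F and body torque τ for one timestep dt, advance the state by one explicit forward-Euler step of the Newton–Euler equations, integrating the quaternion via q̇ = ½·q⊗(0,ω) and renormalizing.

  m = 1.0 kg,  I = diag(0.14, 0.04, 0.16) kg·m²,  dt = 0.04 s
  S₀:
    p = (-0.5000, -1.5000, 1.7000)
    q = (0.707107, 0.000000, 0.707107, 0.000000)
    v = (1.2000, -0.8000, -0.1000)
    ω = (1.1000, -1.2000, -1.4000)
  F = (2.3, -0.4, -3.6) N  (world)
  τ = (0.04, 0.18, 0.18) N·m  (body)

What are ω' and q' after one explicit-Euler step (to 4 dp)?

ω' = (1.0538, -1.0508, -1.3880)
q' = (0.7234, -0.0042, 0.6895, -0.0353)

ω×(Iω) gyroscopic = (0.2016, 0.0308, 0.1320)
angular accel α = (-1.1543, 3.7300, 0.3000)
ω + α·dt = (1.0538, -1.0508, -1.3880)
2q̇ = q⊗(0,ω) = (0.8485284, -0.2121321, -0.8485284, -1.7677675)
updated quaternion q' = (0.7234, -0.0042, 0.6895, -0.0353)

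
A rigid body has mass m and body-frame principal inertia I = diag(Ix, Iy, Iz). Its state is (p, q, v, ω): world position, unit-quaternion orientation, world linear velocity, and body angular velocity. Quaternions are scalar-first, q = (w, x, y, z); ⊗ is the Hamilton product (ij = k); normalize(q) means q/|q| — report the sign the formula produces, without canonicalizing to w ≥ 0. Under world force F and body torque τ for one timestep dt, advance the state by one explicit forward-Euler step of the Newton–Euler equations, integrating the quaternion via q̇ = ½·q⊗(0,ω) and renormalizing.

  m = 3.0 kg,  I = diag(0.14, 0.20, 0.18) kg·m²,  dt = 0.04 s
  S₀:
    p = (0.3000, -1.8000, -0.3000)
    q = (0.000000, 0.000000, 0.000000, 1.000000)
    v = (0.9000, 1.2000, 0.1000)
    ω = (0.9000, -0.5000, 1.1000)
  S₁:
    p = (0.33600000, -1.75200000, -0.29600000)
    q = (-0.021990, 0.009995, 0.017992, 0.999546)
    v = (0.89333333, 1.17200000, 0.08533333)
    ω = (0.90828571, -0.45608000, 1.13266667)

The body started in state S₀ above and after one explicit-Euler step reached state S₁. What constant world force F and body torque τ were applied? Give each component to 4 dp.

velocity change Δv = (-0.00666667, -0.02800000, -0.01466667)
F = m·Δv/dt = (-0.5000, -2.1000, -1.1000)
ω₁ − ω₀ = (0.00828571, 0.04392000, 0.03266667)
ω₀×(Iω₀) = (0.0110, -0.0396, -0.0270)
applied torque τ = (0.0400, 0.1800, 0.1200)

F = (-0.5000, -2.1000, -1.1000)
τ = (0.0400, 0.1800, 0.1200)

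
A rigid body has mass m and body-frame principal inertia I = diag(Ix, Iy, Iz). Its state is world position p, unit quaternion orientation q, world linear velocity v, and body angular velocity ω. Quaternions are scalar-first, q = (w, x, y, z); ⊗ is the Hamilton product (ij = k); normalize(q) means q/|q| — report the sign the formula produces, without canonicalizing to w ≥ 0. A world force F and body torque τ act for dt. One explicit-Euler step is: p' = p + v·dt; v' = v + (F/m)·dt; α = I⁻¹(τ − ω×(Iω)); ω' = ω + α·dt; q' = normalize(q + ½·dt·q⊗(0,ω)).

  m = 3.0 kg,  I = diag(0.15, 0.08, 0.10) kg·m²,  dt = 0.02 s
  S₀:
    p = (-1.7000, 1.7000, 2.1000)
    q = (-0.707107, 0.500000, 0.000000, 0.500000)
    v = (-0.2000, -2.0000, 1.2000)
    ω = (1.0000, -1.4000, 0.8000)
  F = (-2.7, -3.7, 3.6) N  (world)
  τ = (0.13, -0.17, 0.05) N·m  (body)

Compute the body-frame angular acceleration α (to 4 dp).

ω×(Iω) gyroscopic = (-0.0224, 0.0400, 0.0980)
angular accel α = (1.0160, -2.6250, -0.4800)

α = (1.0160, -2.6250, -0.4800)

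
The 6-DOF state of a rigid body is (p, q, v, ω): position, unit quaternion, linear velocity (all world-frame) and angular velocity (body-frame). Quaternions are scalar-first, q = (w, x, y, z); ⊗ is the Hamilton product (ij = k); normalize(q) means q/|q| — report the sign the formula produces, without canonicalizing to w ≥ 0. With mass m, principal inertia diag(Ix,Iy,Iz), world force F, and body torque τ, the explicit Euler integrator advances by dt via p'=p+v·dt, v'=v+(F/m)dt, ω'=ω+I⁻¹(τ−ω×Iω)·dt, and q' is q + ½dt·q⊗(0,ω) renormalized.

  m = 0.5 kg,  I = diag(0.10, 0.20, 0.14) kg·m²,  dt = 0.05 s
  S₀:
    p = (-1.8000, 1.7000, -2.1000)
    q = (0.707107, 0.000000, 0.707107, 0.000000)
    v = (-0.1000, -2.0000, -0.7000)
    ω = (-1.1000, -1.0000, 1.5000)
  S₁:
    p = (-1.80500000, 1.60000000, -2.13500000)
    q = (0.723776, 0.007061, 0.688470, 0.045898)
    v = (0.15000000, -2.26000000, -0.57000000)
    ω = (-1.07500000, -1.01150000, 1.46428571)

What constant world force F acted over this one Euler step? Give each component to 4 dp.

F = (2.5000, -2.6000, 1.3000)

v₁ − v₀ = (0.25000000, -0.26000000, 0.13000000)
applied force F = (2.5000, -2.6000, 1.3000)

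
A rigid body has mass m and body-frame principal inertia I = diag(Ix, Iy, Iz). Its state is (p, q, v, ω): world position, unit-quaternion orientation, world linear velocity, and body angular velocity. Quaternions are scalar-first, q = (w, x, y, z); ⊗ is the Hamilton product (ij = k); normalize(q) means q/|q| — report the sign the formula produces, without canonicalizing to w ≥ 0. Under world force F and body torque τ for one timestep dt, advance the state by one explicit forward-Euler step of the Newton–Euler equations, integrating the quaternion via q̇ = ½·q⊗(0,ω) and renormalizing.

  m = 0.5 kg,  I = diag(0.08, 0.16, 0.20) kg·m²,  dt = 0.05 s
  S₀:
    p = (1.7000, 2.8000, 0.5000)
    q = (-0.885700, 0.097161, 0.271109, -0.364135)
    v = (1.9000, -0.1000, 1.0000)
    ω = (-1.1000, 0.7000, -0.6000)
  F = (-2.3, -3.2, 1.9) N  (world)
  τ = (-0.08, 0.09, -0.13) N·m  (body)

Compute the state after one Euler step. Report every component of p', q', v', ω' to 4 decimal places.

p' = (1.7950, 2.7950, 0.5500)
q' = (-0.8927, 0.1237, 0.2669, -0.3415)
v' = (1.6700, -0.4200, 1.1900)
ω' = (-1.1395, 0.7529, -0.6171)

p' = p + v·dt = (1.7950, 2.7950, 0.5500)
v + (F/m)dt = (1.6700, -0.4200, 1.1900)
α = I⁻¹(τ − ω×Iω) = (-0.7900, 1.0575, -0.3420)
ω + α·dt = (-1.1395, 0.7529, -0.6171)
q⊗(0,ω) = (-0.3013802, 1.0664991, -0.1611449, 0.8976526)
q' = normalize(q + ½dt·q⊗(0,ω)) = (-0.8927, 0.1237, 0.2669, -0.3415)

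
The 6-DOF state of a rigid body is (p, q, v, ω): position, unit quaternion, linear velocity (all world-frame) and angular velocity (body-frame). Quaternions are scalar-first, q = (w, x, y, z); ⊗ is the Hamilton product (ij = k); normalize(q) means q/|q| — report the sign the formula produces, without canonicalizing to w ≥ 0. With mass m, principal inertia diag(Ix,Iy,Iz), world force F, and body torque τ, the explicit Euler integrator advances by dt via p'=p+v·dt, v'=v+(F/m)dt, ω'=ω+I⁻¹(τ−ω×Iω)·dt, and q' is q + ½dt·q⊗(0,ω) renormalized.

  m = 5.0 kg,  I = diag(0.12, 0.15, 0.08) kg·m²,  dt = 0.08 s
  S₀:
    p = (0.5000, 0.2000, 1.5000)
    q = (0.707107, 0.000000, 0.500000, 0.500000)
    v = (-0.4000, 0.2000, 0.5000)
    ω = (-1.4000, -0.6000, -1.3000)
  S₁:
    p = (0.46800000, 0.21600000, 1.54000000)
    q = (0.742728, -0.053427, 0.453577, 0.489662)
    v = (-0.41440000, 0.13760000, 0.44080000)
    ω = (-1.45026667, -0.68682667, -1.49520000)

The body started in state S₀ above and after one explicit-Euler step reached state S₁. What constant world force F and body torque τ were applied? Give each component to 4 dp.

velocity change Δv = (-0.01440000, -0.06240000, -0.05920000)
F = m·Δv/dt = (-0.9000, -3.9000, -3.7000)
Δω = ω₁−ω₀ = (-0.05026667, -0.08682667, -0.19520000)
gyro term ω₀×Iω₀ = (-0.0546, 0.0728, 0.0252)
τ = I·(Δω/dt) + ω₀×(Iω₀) = (-0.1300, -0.0900, -0.1700)

F = (-0.9000, -3.9000, -3.7000)
τ = (-0.1300, -0.0900, -0.1700)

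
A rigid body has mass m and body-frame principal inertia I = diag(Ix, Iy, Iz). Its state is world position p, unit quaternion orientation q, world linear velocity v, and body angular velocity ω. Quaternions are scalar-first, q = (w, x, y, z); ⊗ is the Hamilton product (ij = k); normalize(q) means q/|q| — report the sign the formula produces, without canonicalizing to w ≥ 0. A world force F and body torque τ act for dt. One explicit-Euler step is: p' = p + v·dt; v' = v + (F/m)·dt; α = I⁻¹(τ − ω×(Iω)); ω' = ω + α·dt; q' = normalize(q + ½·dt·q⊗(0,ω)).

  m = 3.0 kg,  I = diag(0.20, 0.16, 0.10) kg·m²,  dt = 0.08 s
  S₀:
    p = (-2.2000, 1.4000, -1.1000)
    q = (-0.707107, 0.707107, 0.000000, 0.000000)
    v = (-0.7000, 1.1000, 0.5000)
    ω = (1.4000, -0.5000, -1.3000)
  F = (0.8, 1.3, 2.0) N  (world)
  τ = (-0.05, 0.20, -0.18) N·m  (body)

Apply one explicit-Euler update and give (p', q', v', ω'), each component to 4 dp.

new position p' = (-2.2560, 1.4880, -1.0600)
v + (F/m)dt = (-0.6787, 1.1347, 0.5533)
α = I⁻¹(τ − ω×Iω) = (-0.0550, 2.3875, -2.0800)
ω' = ω + α·dt = (1.3956, -0.3090, -1.4664)
2q̇ = q⊗(0,ω) = (-0.9899498, -0.9899498, 1.2727926, 0.5656856)
updated quaternion q' = (-0.7444, 0.6654, 0.0508, 0.0226)

p' = (-2.2560, 1.4880, -1.0600)
q' = (-0.7444, 0.6654, 0.0508, 0.0226)
v' = (-0.6787, 1.1347, 0.5533)
ω' = (1.3956, -0.3090, -1.4664)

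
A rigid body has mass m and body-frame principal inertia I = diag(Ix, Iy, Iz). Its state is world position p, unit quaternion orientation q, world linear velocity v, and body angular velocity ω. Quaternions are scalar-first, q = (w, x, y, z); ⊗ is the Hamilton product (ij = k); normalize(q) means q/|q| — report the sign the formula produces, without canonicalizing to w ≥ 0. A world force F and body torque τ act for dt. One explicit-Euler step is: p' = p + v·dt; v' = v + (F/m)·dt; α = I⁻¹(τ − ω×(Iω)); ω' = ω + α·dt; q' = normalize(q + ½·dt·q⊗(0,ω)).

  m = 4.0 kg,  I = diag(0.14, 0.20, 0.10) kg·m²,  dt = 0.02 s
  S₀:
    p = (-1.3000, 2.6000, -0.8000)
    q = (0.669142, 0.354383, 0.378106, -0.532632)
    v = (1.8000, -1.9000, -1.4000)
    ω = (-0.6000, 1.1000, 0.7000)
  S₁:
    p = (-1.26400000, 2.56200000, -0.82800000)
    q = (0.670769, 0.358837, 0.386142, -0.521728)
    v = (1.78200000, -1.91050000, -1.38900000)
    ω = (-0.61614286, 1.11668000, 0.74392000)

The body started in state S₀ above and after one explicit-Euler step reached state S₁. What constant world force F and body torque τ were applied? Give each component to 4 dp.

F = (-3.6000, -2.1000, 2.2000)
τ = (-0.1900, 0.1500, 0.1800)

ω₁ − ω₀ = (-0.01614286, 0.01668000, 0.04392000)
ω₀×(Iω₀) = (-0.0770, -0.0168, -0.0396)
applied torque τ = (-0.1900, 0.1500, 0.1800)
v₁ − v₀ = (-0.01800000, -0.01050000, 0.01100000)
applied force F = (-3.6000, -2.1000, 2.2000)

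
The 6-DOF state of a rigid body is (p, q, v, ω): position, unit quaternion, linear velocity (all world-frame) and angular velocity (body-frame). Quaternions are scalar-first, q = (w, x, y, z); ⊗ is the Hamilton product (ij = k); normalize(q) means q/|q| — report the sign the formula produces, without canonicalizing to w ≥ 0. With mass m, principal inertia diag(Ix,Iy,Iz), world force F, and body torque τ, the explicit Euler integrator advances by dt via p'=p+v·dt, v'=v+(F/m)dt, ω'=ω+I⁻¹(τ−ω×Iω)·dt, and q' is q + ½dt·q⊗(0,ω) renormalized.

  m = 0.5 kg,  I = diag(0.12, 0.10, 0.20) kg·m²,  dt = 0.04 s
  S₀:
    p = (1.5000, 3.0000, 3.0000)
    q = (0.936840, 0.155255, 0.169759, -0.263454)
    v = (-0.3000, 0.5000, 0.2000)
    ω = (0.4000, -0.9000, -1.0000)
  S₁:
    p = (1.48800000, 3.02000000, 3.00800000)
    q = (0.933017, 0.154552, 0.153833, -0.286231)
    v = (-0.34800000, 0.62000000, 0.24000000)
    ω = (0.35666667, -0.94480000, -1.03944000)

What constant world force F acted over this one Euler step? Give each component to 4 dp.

F = (-0.6000, 1.5000, 0.5000)

v₁ − v₀ = (-0.04800000, 0.12000000, 0.04000000)
applied force F = (-0.6000, 1.5000, 0.5000)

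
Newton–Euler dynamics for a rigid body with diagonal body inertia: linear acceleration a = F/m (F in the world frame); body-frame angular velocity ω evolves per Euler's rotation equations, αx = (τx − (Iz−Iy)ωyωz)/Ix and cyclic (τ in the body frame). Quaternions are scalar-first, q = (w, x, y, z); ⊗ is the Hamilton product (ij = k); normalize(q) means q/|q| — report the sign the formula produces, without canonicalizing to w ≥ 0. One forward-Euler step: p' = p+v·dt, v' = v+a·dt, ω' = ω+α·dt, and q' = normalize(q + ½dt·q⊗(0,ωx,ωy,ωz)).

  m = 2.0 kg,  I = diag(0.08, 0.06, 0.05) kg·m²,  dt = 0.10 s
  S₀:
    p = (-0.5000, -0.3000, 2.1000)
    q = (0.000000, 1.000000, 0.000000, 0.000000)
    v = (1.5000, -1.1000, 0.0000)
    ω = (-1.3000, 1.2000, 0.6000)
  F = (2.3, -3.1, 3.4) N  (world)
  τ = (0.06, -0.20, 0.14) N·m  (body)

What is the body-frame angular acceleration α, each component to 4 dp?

ω×(Iω) gyroscopic = (-0.0072, -0.0234, 0.0312)
(τ − ω×Iω)/I = (0.8400, -2.9433, 2.1760)

α = (0.8400, -2.9433, 2.1760)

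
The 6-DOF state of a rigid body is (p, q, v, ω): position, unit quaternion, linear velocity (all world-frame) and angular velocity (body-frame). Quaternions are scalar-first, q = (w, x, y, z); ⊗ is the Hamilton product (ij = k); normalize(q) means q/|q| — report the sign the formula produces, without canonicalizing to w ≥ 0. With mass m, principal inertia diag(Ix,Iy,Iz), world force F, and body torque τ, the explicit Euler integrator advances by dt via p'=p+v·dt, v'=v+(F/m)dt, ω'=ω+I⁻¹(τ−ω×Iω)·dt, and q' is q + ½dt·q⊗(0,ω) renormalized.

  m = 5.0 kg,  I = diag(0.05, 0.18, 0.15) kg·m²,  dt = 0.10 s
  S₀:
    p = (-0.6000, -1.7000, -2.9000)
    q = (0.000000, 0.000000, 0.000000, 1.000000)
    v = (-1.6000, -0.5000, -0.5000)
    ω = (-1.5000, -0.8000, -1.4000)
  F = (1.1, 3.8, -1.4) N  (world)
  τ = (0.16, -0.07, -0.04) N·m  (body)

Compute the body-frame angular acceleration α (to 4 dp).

α = (3.8720, 0.7778, -1.3067)

ω×(Iω) gyroscopic = (-0.0336, -0.2100, 0.1560)
(τ − ω×Iω)/I = (3.8720, 0.7778, -1.3067)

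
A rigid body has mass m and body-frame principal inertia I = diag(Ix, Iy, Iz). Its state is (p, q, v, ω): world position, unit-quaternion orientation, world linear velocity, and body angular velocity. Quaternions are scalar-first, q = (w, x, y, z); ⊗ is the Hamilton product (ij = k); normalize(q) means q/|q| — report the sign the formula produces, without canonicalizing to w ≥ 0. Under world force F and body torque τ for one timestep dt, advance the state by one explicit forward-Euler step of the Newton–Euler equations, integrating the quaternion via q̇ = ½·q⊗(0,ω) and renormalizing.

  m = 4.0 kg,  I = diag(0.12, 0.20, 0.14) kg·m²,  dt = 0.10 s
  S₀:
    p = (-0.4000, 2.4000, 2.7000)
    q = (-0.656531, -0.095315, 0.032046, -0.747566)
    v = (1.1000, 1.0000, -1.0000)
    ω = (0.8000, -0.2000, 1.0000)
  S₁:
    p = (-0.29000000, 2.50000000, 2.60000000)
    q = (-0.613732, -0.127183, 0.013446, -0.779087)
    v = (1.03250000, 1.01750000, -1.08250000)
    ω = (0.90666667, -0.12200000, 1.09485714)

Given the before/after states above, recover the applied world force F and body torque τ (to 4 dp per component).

F = (-2.7000, 0.7000, -3.3000)
τ = (0.1400, 0.1400, 0.1200)

Δv = v₁−v₀ = (-0.06750000, 0.01750000, -0.08250000)
F = m·Δv/dt = (-2.7000, 0.7000, -3.3000)
Δω = ω₁−ω₀ = (0.10666667, 0.07800000, 0.09485714)
applied torque τ = (0.1400, 0.1400, 0.1200)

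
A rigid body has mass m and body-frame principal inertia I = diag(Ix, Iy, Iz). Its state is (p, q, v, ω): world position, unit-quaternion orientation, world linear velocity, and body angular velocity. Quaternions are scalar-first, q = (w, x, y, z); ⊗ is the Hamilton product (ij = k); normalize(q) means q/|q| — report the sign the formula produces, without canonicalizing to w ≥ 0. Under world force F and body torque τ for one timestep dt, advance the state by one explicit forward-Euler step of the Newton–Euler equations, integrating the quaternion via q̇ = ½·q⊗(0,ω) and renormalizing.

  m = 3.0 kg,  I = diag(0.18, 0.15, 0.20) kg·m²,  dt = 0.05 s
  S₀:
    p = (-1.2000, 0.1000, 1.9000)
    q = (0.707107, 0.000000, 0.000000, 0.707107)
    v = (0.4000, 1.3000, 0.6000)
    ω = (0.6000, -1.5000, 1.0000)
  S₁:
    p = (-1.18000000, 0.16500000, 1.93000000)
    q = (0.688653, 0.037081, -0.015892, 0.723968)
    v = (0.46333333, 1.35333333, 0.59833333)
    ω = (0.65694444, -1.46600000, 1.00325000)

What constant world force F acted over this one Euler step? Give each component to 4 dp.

Δv = v₁−v₀ = (0.06333333, 0.05333333, -0.00166667)
applied force F = (3.8000, 3.2000, -0.1000)

F = (3.8000, 3.2000, -0.1000)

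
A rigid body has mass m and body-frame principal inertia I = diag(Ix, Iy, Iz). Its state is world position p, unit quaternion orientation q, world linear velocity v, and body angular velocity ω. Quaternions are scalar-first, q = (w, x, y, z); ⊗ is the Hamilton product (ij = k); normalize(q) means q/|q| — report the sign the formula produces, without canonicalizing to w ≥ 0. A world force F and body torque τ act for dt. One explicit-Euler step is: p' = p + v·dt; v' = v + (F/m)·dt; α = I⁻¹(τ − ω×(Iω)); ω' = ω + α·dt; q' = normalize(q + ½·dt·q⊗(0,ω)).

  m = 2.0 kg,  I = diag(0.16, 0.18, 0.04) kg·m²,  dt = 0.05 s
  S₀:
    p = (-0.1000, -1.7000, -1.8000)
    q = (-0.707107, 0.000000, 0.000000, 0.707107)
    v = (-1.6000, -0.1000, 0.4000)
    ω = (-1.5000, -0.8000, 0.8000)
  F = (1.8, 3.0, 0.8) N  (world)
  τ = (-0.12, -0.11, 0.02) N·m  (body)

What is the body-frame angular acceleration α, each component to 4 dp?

α = (-1.3100, 0.1889, -0.1000)

ω×(Iω) gyroscopic = (0.0896, -0.1440, 0.0240)
angular accel α = (-1.3100, 0.1889, -0.1000)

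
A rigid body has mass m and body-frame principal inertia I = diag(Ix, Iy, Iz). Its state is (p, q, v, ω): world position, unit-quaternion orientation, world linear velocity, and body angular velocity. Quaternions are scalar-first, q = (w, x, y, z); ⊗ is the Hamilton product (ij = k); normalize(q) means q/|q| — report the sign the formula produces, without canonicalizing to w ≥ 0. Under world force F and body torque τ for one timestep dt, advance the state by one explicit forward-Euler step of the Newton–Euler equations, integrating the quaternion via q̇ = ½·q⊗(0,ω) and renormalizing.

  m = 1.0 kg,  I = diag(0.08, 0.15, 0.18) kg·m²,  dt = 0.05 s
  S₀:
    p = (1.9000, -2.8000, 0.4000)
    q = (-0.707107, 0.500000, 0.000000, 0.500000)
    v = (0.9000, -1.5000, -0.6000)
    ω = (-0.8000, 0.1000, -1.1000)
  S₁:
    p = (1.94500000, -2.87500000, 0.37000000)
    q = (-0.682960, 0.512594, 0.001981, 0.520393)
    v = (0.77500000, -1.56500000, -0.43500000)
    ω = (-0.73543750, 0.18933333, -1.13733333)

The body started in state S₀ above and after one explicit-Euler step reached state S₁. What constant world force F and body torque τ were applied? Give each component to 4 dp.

ω₁ − ω₀ = (0.06456250, 0.08933333, -0.03733333)
precession coupling = (-0.0033, -0.0880, -0.0056)
τ = I·(Δω/dt) + ω₀×(Iω₀) = (0.1000, 0.1800, -0.1400)
v₁ − v₀ = (-0.12500000, -0.06500000, 0.16500000)
applied force F = (-2.5000, -1.3000, 3.3000)

F = (-2.5000, -1.3000, 3.3000)
τ = (0.1000, 0.1800, -0.1400)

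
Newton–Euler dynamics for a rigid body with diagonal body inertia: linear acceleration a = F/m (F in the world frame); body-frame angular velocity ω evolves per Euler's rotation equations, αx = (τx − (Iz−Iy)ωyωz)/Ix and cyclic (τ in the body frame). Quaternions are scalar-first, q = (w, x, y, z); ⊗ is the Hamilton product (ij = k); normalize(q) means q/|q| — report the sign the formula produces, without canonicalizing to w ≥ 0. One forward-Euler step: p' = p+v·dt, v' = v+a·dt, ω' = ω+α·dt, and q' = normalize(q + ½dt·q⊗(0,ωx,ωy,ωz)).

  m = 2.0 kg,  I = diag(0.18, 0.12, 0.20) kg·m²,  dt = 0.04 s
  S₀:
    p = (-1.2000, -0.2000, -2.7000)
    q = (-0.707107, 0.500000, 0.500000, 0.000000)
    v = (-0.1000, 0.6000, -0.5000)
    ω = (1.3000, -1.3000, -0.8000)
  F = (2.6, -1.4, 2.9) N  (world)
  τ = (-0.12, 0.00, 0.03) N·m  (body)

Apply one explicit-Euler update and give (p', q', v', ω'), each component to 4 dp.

p + v·dt = (-1.2040, -0.1760, -2.7200)
v' = v + a·dt = (-0.0480, 0.5720, -0.4420)
angular accel α = (-1.1289, -0.1733, -0.3570)
ω' = ω + α·dt = (1.2548, -1.3069, -0.8143)
2q̇ = q⊗(0,ω) = (0.0000000, -1.3192391, 1.3192391, -0.7343144)
updated quaternion q' = (-0.7065, 0.4732, 0.5260, -0.0147)

p' = (-1.2040, -0.1760, -2.7200)
q' = (-0.7065, 0.4732, 0.5260, -0.0147)
v' = (-0.0480, 0.5720, -0.4420)
ω' = (1.2548, -1.3069, -0.8143)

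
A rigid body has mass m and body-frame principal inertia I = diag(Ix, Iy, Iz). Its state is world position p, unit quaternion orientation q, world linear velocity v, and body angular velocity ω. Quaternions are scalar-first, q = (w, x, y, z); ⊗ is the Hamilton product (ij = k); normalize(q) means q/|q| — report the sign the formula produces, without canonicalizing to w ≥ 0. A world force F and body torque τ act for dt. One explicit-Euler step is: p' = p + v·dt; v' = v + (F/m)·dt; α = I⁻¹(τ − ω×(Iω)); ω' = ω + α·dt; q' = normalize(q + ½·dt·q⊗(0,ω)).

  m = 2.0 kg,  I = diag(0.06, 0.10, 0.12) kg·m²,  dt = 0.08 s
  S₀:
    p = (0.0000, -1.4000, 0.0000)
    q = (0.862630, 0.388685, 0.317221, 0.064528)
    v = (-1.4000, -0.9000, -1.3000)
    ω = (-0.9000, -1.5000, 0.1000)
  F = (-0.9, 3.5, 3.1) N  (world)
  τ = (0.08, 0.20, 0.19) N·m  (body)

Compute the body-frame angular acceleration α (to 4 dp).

precession coupling ω×(Iω) = (-0.0030, 0.0054, 0.0540)
angular accel α = (1.3833, 1.9460, 1.1333)

α = (1.3833, 1.9460, 1.1333)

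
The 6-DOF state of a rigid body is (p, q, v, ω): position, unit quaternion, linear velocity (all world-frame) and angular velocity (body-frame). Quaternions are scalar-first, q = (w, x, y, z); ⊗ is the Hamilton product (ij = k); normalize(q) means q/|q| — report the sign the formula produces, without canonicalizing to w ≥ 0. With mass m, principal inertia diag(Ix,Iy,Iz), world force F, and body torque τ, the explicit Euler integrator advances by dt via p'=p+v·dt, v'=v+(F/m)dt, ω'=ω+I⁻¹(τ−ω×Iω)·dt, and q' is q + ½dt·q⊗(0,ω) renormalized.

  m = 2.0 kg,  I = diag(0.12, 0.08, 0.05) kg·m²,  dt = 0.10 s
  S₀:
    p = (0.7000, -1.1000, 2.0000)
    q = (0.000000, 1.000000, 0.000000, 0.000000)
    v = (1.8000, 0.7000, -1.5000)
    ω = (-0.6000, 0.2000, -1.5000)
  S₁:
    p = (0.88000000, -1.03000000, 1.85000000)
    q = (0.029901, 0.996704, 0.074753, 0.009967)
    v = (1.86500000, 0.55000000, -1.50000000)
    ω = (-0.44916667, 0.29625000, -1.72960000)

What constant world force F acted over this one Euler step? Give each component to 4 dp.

F = (1.3000, -3.0000, 0.0000)

Δv = v₁−v₀ = (0.06500000, -0.15000000, 0.00000000)
F = m·Δv/dt = (1.3000, -3.0000, 0.0000)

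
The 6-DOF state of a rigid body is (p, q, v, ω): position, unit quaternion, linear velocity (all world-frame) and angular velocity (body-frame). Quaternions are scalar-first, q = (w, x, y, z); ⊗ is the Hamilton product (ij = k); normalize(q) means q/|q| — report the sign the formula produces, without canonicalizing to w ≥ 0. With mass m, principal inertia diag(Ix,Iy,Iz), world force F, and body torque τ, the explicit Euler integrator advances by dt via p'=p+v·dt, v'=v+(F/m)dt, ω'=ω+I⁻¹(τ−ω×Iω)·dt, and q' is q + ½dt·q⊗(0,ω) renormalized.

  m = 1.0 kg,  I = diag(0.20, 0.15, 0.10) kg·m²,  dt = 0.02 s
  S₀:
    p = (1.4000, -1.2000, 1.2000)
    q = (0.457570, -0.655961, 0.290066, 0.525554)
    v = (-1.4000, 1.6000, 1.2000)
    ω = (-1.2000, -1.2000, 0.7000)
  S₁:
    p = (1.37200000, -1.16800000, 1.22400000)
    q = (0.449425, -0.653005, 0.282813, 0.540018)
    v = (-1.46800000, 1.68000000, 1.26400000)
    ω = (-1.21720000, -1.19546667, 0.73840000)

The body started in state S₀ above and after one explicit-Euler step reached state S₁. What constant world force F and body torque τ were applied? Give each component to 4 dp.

Δv = v₁−v₀ = (-0.06800000, 0.08000000, 0.06400000)
F = m·Δv/dt = (-3.4000, 4.0000, 3.2000)
Δω = ω₁−ω₀ = (-0.01720000, 0.00453333, 0.03840000)
gyro term ω₀×Iω₀ = (0.0420, -0.0840, -0.0720)
τ = I·(Δω/dt) + ω₀×(Iω₀) = (-0.1300, -0.0500, 0.1200)

F = (-3.4000, 4.0000, 3.2000)
τ = (-0.1300, -0.0500, 0.1200)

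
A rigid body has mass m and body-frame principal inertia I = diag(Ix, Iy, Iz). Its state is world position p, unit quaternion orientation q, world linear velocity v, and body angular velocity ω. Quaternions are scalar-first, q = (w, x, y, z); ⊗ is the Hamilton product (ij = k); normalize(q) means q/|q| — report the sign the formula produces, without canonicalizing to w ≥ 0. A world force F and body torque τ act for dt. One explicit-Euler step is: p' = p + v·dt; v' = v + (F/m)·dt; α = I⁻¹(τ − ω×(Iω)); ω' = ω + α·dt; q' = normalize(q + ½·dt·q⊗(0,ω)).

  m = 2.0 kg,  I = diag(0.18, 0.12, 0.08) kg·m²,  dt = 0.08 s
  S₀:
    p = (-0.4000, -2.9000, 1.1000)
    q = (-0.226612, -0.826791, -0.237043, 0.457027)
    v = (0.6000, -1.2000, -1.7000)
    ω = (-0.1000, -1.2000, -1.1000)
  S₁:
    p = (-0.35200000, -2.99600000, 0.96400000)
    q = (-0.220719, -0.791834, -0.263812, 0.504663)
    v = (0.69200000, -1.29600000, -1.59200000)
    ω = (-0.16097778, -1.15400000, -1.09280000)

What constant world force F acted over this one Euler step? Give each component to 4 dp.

velocity change Δv = (0.09200000, -0.09600000, 0.10800000)
m·(v₁−v₀)/dt = (2.3000, -2.4000, 2.7000)

F = (2.3000, -2.4000, 2.7000)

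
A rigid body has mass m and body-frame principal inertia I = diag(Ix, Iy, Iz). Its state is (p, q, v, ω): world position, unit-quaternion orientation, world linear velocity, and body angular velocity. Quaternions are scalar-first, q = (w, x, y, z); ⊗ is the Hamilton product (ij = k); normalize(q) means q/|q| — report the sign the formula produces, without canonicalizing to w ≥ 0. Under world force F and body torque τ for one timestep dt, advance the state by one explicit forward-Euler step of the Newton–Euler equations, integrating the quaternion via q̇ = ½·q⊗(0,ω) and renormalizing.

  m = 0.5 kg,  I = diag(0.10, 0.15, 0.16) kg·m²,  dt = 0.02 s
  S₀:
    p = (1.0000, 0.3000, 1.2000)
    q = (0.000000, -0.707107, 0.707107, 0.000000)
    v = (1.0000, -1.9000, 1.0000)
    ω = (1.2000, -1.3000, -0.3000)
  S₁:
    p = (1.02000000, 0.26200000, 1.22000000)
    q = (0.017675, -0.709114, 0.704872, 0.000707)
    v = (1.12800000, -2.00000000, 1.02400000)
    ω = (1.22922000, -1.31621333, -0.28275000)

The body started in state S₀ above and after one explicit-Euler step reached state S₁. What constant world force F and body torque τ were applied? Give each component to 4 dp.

F = (3.2000, -2.5000, 0.6000)
τ = (0.1500, -0.1000, 0.0600)

v₁ − v₀ = (0.12800000, -0.10000000, 0.02400000)
applied force F = (3.2000, -2.5000, 0.6000)
rate change Δω = (0.02922000, -0.01621333, 0.01725000)
τ = I·(Δω/dt) + ω₀×(Iω₀) = (0.1500, -0.1000, 0.0600)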